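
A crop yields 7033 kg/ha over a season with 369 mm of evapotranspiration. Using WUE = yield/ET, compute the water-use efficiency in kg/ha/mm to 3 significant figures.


WUE = 7033 / 369 = 19.1 kg/ha/mm
Therefore the water-use efficiency = 19.1 kg/ha/mm.


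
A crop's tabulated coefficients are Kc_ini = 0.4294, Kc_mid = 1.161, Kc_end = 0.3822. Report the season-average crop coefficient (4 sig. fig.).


Approach: apply a simple seasonal average, Kc_avg = (Kc_ini + Kc_mid + Kc_end)/3.
Kc_avg = (0.4294 + 1.161 + 0.3822)/3 = 0.6575
Therefore the season-average crop coefficient = 0.6575.


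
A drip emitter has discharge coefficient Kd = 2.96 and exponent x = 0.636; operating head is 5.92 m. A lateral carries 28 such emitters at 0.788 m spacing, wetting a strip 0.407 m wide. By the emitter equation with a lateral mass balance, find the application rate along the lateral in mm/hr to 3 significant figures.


Approach: apply the emitter equation with a lateral mass balance, q = Kd*h^x; Q = n*q; rate = Q/(n*spacing*width).
Step 1 — single emitter flow (q = Kd*h^x):
  q = 2.96 * 5.92^0.636 = 9.1725 L/hr
Step 2 — total lateral flow: Q = 28 * 9.1725 = 256.83 L/hr
Step 3 — wetted area: A = 28 * 0.788 * 0.407 = 8.9800 m^2
Step 4 — application rate: Q/A = 256.83/8.9800 = 28.6 mm/hr
Therefore the application rate along the lateral = 28.6 mm/hr.


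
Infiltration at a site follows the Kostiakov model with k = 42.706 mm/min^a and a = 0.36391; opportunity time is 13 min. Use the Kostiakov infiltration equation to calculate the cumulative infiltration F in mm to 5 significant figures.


Approach: apply the Kostiakov infiltration equation, F = k*t^a.
F = 42.706 * 13^0.36391 = 108.61 mm
Therefore the cumulative infiltration F = 108.61 mm.


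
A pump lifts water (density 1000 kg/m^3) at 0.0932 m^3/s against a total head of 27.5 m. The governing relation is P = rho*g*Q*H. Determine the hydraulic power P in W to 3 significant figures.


P = 1000 * 9.81 * 0.0932 * 27.5 = 25100 W
Therefore the hydraulic power P = 25100 W.


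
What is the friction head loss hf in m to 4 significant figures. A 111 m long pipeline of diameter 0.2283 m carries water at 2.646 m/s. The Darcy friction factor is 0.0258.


Approach: apply the Darcy-Weisbach equation, hf = f*(L/D)*(v^2/(2g)).
hf = 0.0258 * (111/0.2283) * (2.646^2 / (2*9.81))
hf = 4.476 m
Therefore the friction head loss hf = 4.476 m.


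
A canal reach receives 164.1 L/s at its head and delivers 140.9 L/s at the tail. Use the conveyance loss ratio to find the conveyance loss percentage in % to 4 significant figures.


Approach: apply the conveyance loss ratio, loss% = ((Q_head - Q_tail)/Q_head)*100.
loss = ((164.1 - 140.9)/164.1)*100 = 14.14 %
Therefore the conveyance loss percentage = 14.14 %.


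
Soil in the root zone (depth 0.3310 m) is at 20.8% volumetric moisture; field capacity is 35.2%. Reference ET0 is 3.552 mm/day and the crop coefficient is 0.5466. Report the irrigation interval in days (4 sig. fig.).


Approach: apply soil-water budget scheduling, SMD = (FC-theta)/100*depth*1000; ETc = ET0*Kc; interval = SMD/ETc.
Step 1 — soil moisture deficit:
  SMD = (35.2 - 20.8)/100 * 0.3310 * 1000 = 47.6640 mm
Step 2 — daily crop ET (ETc = ET0*Kc):
  ETc = 3.552 * 0.5466 = 1.94152 mm/day
Step 3 — irrigation interval (SMD/ETc):
  interval = 47.6640 / 1.94152 = 24.55 days
Therefore the irrigation interval = 24.55 days.


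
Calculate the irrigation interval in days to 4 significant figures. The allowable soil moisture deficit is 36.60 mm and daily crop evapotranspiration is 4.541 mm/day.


Approach: apply the irrigation interval relation, interval = SMD / ETc.
interval = 36.60 / 4.541 = 8.060 days
Therefore the irrigation interval = 8.060 days.


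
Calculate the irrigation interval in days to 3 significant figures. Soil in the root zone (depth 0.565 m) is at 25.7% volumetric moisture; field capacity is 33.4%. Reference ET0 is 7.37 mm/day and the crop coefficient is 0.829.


Approach: apply soil-water budget scheduling, SMD = (FC-theta)/100*depth*1000; ETc = ET0*Kc; interval = SMD/ETc.
Step 1 — soil moisture deficit:
  SMD = (33.4 - 25.7)/100 * 0.565 * 1000 = 43.505 mm
Step 2 — daily crop ET (ETc = ET0*Kc):
  ETc = 7.37 * 0.829 = 6.1097 mm/day
Step 3 — irrigation interval (SMD/ETc):
  interval = 43.505 / 6.1097 = 7.12 days
Therefore the irrigation interval = 7.12 days.


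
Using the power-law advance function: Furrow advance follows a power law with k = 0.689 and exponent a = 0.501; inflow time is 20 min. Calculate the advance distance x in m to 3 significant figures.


Approach: apply the power-law advance function, x = k*t^a.
x = 0.689 * 20^0.501 = 3.09 m
Therefore the advance distance x = 3.09 m.


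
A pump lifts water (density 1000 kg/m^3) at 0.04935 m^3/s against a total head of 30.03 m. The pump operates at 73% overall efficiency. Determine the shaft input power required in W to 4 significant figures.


Approach: apply hydraulic power then efficiency conversion, P = rho*g*Q*H; P_in = P/eta.
Step 1 — hydraulic power (P = rho*g*Q*H):
  P = 1000 * 9.81 * 0.04935 * 30.03 = 14538.2 W
Step 2 — input power: P_in = P/eta = 14538.2 / 0.73 = 19920 W
Therefore the shaft input power required = 19920 W.


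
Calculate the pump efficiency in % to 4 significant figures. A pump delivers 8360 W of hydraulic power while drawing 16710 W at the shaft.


Approach: apply the efficiency ratio, eta = (P_out/P_in)*100.
eta = (8360 / 16710) * 100 = 50.03 %
Therefore the pump efficiency = 50.03 %.


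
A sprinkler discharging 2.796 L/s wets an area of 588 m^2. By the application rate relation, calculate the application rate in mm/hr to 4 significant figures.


Approach: apply the application rate relation, rate = (Q/A)*3600.
rate = (2.796 / 588) * 3600 = 17.12 mm/hr
Therefore the application rate = 17.12 mm/hr.


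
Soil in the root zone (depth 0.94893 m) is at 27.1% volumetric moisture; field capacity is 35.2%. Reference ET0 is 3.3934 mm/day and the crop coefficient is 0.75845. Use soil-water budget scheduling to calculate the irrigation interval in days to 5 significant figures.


Approach: apply soil-water budget scheduling, SMD = (FC-theta)/100*depth*1000; ETc = ET0*Kc; interval = SMD/ETc.
Step 1 — soil moisture deficit:
  SMD = (35.2 - 27.1)/100 * 0.94893 * 1000 = 76.86333 mm
Step 2 — daily crop ET (ETc = ET0*Kc):
  ETc = 3.3934 * 0.75845 = 2.573724 mm/day
Step 3 — irrigation interval (SMD/ETc):
  interval = 76.86333 / 2.573724 = 29.865 days
Therefore the irrigation interval = 29.865 days.


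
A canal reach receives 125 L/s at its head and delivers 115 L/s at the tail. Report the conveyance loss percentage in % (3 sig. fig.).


Approach: apply the conveyance loss ratio, loss% = ((Q_head - Q_tail)/Q_head)*100.
loss = ((125 - 115)/125)*100 = 8.00 %
Therefore the conveyance loss percentage = 8.00 %.


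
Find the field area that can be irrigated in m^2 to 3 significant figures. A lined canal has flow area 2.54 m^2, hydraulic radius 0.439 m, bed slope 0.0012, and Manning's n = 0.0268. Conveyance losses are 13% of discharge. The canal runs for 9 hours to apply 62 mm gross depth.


Approach: apply Manning's equation with a conveyance and depth budget, Q = (1/n)*A*R^(2/3)*S^(1/2); Q_field = Q*(1-loss); Area = Q_field*t/(d/1000).
Step 1 — canal discharge (Manning's equation):
  Q = (1/0.0268) * 2.54 * 0.439^(2/3) * 0.0012^(1/2) = 1.8964 m^3/s
Step 2 — delivered flow: Q_field = 1.8964*(1 - 13/100) = 1.6499 m^3/s
Step 3 — volume delivered: V = 1.6499 * 9*3600 = 53456 m^3
Step 4 — area served: A = V / (depth/1000) = 53456 / 0.062 = 862000 m^2
Therefore the field area that can be irrigated = 862000 m^2.


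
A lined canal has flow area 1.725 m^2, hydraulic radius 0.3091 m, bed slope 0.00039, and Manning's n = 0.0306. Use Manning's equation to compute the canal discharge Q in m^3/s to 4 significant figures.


Approach: apply Manning's equation, Q = (1/n)*A*R^(2/3)*S^(1/2).
Q = (1/0.0306) * 1.725 * 0.3091^(2/3) * 0.00039^(1/2) = 0.5089 m^3/s
Therefore the canal discharge Q = 0.5089 m^3/s.


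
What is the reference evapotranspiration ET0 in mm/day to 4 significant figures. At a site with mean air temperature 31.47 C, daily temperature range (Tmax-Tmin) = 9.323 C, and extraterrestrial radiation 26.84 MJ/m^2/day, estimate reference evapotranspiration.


Approach: apply the Hargreaves-Samani method, ET0 = 0.0023*(Tmean+17.8)*sqrt(Tmax-Tmin)*0.408*Ra.
ET0 = 0.0023*(31.47+17.8)*sqrt(9.323)*0.408*26.84 = 3.789 mm/day
Therefore the reference evapotranspiration ET0 = 3.789 mm/day.


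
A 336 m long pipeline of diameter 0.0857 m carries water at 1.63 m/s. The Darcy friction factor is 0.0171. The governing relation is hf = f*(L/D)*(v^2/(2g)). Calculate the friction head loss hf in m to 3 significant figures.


hf = 0.0171 * (336/0.0857) * (1.63^2 / (2*9.81))
hf = 9.08 m
Therefore the friction head loss hf = 9.08 m.


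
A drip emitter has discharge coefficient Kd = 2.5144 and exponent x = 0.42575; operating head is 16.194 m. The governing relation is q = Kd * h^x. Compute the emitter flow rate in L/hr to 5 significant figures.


q = 2.5144 * 16.194^0.42575 = 8.2284 L/hr
Therefore the emitter flow rate = 8.2284 L/hr.


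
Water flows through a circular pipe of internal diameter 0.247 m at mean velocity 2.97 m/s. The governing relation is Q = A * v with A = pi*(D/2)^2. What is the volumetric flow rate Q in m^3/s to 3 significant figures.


A = pi*(0.247/2)^2 = 0.047916 m^2
Q = 0.047916 * 2.97 = 0.142 m^3/s
Therefore the volumetric flow rate Q = 0.142 m^3/s.


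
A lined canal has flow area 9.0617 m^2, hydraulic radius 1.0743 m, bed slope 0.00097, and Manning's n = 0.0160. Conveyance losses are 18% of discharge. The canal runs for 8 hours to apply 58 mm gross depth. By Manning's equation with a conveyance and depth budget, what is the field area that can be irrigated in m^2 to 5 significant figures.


Approach: apply Manning's equation with a conveyance and depth budget, Q = (1/n)*A*R^(2/3)*S^(1/2); Q_field = Q*(1-loss); Area = Q_field*t/(d/1000).
Step 1 — canal discharge (Manning's equation):
  Q = (1/0.0160) * 9.0617 * 1.0743^(2/3) * 0.00097^(1/2) = 18.50231 m^3/s
Step 2 — delivered flow: Q_field = 18.50231*(1 - 18/100) = 15.17189 m^3/s
Step 3 — volume delivered: V = 15.17189 * 8*3600 = 436950.5 m^3
Step 4 — area served: A = V / (depth/1000) = 436950.5 / 0.058 = 7533600 m^2
Therefore the field area that can be irrigated = 7533600 m^2.


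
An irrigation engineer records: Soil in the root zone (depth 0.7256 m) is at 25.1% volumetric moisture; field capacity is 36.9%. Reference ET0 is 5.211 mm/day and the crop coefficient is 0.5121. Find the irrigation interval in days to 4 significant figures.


Approach: apply soil-water budget scheduling, SMD = (FC-theta)/100*depth*1000; ETc = ET0*Kc; interval = SMD/ETc.
Step 1 — soil moisture deficit:
  SMD = (36.9 - 25.1)/100 * 0.7256 * 1000 = 85.6208 mm
Step 2 — daily crop ET (ETc = ET0*Kc):
  ETc = 5.211 * 0.5121 = 2.66855 mm/day
Step 3 — irrigation interval (SMD/ETc):
  interval = 85.6208 / 2.66855 = 32.09 days
Therefore the irrigation interval = 32.09 days.


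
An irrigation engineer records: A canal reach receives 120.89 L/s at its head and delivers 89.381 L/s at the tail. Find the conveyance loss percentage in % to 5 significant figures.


Approach: apply the conveyance loss ratio, loss% = ((Q_head - Q_tail)/Q_head)*100.
loss = ((120.89 - 89.381)/120.89)*100 = 26.064 %
Therefore the conveyance loss percentage = 26.064 %.


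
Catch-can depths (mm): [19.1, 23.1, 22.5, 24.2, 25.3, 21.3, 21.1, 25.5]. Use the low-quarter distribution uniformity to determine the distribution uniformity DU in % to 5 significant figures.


Approach: apply the low-quarter distribution uniformity, DU = (mean of lowest quarter of readings / overall mean)*100.
sorted lowest 2 of 8: [19.1, 21.1] -> mean = 20.10000 mm
overall mean = 22.76250 mm
DU = (20.10000/22.76250)*100 = 88.303 %
Therefore the distribution uniformity DU = 88.303 %.


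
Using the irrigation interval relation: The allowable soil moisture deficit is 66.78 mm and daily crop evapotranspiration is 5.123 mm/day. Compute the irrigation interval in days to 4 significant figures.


Approach: apply the irrigation interval relation, interval = SMD / ETc.
interval = 66.78 / 5.123 = 13.04 days
Therefore the irrigation interval = 13.04 days.


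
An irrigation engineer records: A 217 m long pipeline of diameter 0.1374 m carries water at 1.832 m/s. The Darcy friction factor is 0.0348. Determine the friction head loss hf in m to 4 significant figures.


Approach: apply the Darcy-Weisbach equation, hf = f*(L/D)*(v^2/(2g)).
hf = 0.0348 * (217/0.1374) * (1.832^2 / (2*9.81))
hf = 9.402 m
Therefore the friction head loss hf = 9.402 m.


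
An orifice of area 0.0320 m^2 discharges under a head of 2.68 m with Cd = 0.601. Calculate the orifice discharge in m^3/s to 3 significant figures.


Approach: apply the orifice equation, Q = Cd*A*sqrt(2*g*h).
Q = 0.601 * 0.0320 * sqrt(2*9.81*2.68) = 0.139 m^3/s
Therefore the orifice discharge = 0.139 m^3/s.


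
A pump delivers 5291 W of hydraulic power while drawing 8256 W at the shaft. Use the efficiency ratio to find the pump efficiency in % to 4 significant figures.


Approach: apply the efficiency ratio, eta = (P_out/P_in)*100.
eta = (5291 / 8256) * 100 = 64.09 %
Therefore the pump efficiency = 64.09 %.


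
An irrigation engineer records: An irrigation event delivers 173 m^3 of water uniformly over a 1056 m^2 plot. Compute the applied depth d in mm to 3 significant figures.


Approach: apply depth from volume over area, d = (V/A)*1000.
d = (173 / 1056) * 1000 = 164 mm
Therefore the applied depth d = 164 mm.


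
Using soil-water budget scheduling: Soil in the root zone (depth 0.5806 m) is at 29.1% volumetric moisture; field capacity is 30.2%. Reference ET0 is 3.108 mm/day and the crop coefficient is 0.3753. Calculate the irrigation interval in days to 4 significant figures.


Approach: apply soil-water budget scheduling, SMD = (FC-theta)/100*depth*1000; ETc = ET0*Kc; interval = SMD/ETc.
Step 1 — soil moisture deficit:
  SMD = (30.2 - 29.1)/100 * 0.5806 * 1000 = 6.38660 mm
Step 2 — daily crop ET (ETc = ET0*Kc):
  ETc = 3.108 * 0.3753 = 1.16643 mm/day
Step 3 — irrigation interval (SMD/ETc):
  interval = 6.38660 / 1.16643 = 5.475 days
Therefore the irrigation interval = 5.475 days.


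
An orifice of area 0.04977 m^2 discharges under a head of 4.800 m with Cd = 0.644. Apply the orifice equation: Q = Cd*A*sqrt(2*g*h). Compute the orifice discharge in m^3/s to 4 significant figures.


Q = 0.644 * 0.04977 * sqrt(2*9.81*4.800) = 0.3110 m^3/s
Therefore the orifice discharge = 0.3110 m^3/s.


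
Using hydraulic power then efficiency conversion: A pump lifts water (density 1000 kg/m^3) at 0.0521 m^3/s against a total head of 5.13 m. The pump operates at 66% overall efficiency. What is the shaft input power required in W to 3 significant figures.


Approach: apply hydraulic power then efficiency conversion, P = rho*g*Q*H; P_in = P/eta.
Step 1 — hydraulic power (P = rho*g*Q*H):
  P = 1000 * 9.81 * 0.0521 * 5.13 = 2621.9 W
Step 2 — input power: P_in = P/eta = 2621.9 / 0.66 = 3970 W
Therefore the shaft input power required = 3970 W.


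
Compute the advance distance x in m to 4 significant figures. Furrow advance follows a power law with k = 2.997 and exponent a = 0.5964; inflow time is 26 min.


Approach: apply the power-law advance function, x = k*t^a.
x = 2.997 * 26^0.5964 = 20.92 m
Therefore the advance distance x = 20.92 m.


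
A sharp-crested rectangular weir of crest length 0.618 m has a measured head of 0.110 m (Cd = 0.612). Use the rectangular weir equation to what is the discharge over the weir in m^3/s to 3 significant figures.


Approach: apply the rectangular weir equation, Q = (2/3)*Cd*L*sqrt(2g)*H^1.5.
Q = (2/3)*0.612*0.618*sqrt(2*9.81)*0.110^1.5 = 0.0407 m^3/s
Therefore the discharge over the weir = 0.0407 m^3/s.


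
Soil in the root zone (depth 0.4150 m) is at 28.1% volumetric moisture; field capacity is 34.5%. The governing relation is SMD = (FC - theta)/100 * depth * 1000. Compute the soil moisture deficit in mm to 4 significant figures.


SMD = (34.5 - 28.1)/100 * 0.4150 * 1000 = 26.56 mm
Therefore the soil moisture deficit = 26.56 mm.


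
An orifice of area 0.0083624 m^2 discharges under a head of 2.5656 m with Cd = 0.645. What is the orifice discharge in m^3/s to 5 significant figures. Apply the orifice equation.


Approach: apply the orifice equation, Q = Cd*A*sqrt(2*g*h).
Q = 0.645 * 0.0083624 * sqrt(2*9.81*2.5656) = 0.038268 m^3/s
Therefore the orifice discharge = 0.038268 m^3/s.


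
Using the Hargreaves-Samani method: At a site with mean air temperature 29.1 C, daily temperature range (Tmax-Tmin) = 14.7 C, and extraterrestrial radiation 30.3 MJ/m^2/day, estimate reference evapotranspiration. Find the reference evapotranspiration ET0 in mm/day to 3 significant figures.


Approach: apply the Hargreaves-Samani method, ET0 = 0.0023*(Tmean+17.8)*sqrt(Tmax-Tmin)*0.408*Ra.
ET0 = 0.0023*(29.1+17.8)*sqrt(14.7)*0.408*30.3 = 5.11 mm/day
Therefore the reference evapotranspiration ET0 = 5.11 mm/day.


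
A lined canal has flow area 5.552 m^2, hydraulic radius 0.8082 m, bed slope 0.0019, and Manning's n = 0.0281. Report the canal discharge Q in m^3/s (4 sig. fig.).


Approach: apply Manning's equation, Q = (1/n)*A*R^(2/3)*S^(1/2).
Q = (1/0.0281) * 5.552 * 0.8082^(2/3) * 0.0019^(1/2) = 7.472 m^3/s
Therefore the canal discharge Q = 7.472 m^3/s.


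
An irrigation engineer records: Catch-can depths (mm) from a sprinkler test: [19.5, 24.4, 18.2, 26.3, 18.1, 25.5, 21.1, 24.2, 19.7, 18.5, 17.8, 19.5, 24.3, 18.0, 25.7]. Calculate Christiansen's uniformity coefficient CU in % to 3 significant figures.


Approach: apply Christiansen's uniformity coefficient, CU = (1 - mean_abs_deviation/mean)*100.
mean = 21.387 mm
mean |d_i - mean| = 2.9440 mm
CU = (1 - 2.9440/21.387)*100 = 86.2 %
Therefore Christiansen's uniformity coefficient CU = 86.2 %.


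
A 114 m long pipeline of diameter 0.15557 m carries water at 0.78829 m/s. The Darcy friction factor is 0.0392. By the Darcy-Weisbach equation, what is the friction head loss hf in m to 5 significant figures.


Approach: apply the Darcy-Weisbach equation, hf = f*(L/D)*(v^2/(2g)).
hf = 0.0392 * (114/0.15557) * (0.78829^2 / (2*9.81))
hf = 0.90978 m
Therefore the friction head loss hf = 0.90978 m.


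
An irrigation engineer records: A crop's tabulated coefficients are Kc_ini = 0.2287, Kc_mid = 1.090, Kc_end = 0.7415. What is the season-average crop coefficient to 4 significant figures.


Approach: apply a simple seasonal average, Kc_avg = (Kc_ini + Kc_mid + Kc_end)/3.
Kc_avg = (0.2287 + 1.090 + 0.7415)/3 = 0.6867
Therefore the season-average crop coefficient = 0.6867.


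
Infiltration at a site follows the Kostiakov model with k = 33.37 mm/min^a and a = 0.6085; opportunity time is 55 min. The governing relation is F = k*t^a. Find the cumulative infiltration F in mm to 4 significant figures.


F = 33.37 * 55^0.6085 = 382.3 mm
Therefore the cumulative infiltration F = 382.3 mm.


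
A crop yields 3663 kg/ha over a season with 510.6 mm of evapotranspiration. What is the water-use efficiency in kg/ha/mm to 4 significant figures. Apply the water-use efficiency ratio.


Approach: apply the water-use efficiency ratio, WUE = yield/ET.
WUE = 3663 / 510.6 = 7.174 kg/ha/mm
Therefore the water-use efficiency = 7.174 kg/ha/mm.


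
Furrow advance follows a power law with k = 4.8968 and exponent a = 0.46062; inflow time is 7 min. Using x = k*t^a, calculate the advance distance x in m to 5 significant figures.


x = 4.8968 * 7^0.46062 = 12.000 m
Therefore the advance distance x = 12.000 m.


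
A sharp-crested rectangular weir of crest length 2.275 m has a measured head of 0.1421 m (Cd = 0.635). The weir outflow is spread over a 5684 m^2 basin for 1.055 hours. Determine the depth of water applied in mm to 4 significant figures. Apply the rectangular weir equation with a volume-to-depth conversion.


Approach: apply the rectangular weir equation with a volume-to-depth conversion, Q = (2/3)*Cd*L*sqrt(2g)*H^1.5; d = Q*t/A * 1000.
Step 1 — weir discharge:
  Q = (2/3)*0.635*2.275*sqrt(2*9.81)*0.1421^1.5 = 0.228510 m^3/s
Step 2 — volume: V = 0.228510 * 1.055*3600 = 867.880 m^3
Step 3 — depth: d = V/A * 1000 = 867.880/5684 * 1000 = 152.7 mm
Therefore the depth of water applied = 152.7 mm.


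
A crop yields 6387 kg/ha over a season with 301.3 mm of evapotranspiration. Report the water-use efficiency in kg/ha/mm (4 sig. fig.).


Approach: apply the water-use efficiency ratio, WUE = yield/ET.
WUE = 6387 / 301.3 = 21.20 kg/ha/mm
Therefore the water-use efficiency = 21.20 kg/ha/mm.


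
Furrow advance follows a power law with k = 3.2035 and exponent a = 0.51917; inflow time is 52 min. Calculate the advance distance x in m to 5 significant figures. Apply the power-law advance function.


Approach: apply the power-law advance function, x = k*t^a.
x = 3.2035 * 52^0.51917 = 24.919 m
Therefore the advance distance x = 24.919 m.


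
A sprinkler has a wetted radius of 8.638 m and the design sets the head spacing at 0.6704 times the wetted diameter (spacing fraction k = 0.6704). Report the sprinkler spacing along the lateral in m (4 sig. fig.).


Approach: apply the sprinkler spacing rule (spacing as a fraction of wetted diameter), S = k*(2*R).
S = 0.6704 * (2 * 8.638) = 11.58 m
Therefore the sprinkler spacing along the lateral = 11.58 m.


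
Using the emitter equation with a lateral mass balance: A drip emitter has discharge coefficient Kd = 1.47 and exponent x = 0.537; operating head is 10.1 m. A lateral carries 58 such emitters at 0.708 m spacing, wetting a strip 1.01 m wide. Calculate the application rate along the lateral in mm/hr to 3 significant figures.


Approach: apply the emitter equation with a lateral mass balance, q = Kd*h^x; Q = n*q; rate = Q/(n*spacing*width).
Step 1 — single emitter flow (q = Kd*h^x):
  q = 1.47 * 10.1^0.537 = 5.0891 L/hr
Step 2 — total lateral flow: Q = 58 * 5.0891 = 295.17 L/hr
Step 3 — wetted area: A = 58 * 0.708 * 1.01 = 41.475 m^2
Step 4 — application rate: Q/A = 295.17/41.475 = 7.12 mm/hr
Therefore the application rate along the lateral = 7.12 mm/hr.


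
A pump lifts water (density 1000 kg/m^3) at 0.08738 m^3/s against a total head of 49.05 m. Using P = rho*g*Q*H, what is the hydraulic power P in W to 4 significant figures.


P = 1000 * 9.81 * 0.08738 * 49.05 = 42050 W
Therefore the hydraulic power P = 42050 W.


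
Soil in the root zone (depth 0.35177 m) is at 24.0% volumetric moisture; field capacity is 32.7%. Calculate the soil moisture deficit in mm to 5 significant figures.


Approach: apply the soil moisture deficit relation, SMD = (FC - theta)/100 * depth * 1000.
SMD = (32.7 - 24.0)/100 * 0.35177 * 1000 = 30.604 mm
Therefore the soil moisture deficit = 30.604 mm.


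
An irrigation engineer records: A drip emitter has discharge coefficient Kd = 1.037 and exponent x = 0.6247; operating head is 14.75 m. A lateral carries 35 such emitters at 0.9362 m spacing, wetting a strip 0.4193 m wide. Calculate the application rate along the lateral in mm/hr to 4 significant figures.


Approach: apply the emitter equation with a lateral mass balance, q = Kd*h^x; Q = n*q; rate = Q/(n*spacing*width).
Step 1 — single emitter flow (q = Kd*h^x):
  q = 1.037 * 14.75^0.6247 = 5.57087 L/hr
Step 2 — total lateral flow: Q = 35 * 5.57087 = 194.980 L/hr
Step 3 — wetted area: A = 35 * 0.9362 * 0.4193 = 13.7392 m^2
Step 4 — application rate: Q/A = 194.980/13.7392 = 14.19 mm/hr
Therefore the application rate along the lateral = 14.19 mm/hr.


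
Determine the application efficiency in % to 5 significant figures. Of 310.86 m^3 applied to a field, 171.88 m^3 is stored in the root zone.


Approach: apply the application efficiency ratio, Ea = (stored/applied)*100.
Ea = (171.88/310.86)*100 = 55.292 %
Therefore the application efficiency = 55.292 %.


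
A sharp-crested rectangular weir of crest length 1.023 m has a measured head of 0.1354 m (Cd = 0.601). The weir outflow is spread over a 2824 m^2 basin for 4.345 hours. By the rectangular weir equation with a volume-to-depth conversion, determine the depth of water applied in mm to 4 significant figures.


Approach: apply the rectangular weir equation with a volume-to-depth conversion, Q = (2/3)*Cd*L*sqrt(2g)*H^1.5; d = Q*t/A * 1000.
Step 1 — weir discharge:
  Q = (2/3)*0.601*1.023*sqrt(2*9.81)*0.1354^1.5 = 0.0904558 m^3/s
Step 2 — volume: V = 0.0904558 * 4.345*3600 = 1414.91 m^3
Step 3 — depth: d = V/A * 1000 = 1414.91/2824 * 1000 = 501.0 mm
Therefore the depth of water applied = 501.0 mm.


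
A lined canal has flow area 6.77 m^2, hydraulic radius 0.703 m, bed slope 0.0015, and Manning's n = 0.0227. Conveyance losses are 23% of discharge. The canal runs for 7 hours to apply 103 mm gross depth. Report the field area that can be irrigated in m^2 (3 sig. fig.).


Approach: apply Manning's equation with a conveyance and depth budget, Q = (1/n)*A*R^(2/3)*S^(1/2); Q_field = Q*(1-loss); Area = Q_field*t/(d/1000).
Step 1 — canal discharge (Manning's equation):
  Q = (1/0.0227) * 6.77 * 0.703^(2/3) * 0.0015^(1/2) = 9.1323 m^3/s
Step 2 — delivered flow: Q_field = 9.1323*(1 - 23/100) = 7.0318 m^3/s
Step 3 — volume delivered: V = 7.0318 * 7*3600 = 177200 m^3
Step 4 — area served: A = V / (depth/1000) = 177200 / 0.103 = 1720000 m^2
Therefore the field area that can be irrigated = 1720000 m^2.


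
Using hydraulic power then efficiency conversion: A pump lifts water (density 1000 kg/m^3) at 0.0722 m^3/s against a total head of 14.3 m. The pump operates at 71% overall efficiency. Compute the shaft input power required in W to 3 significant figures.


Approach: apply hydraulic power then efficiency conversion, P = rho*g*Q*H; P_in = P/eta.
Step 1 — hydraulic power (P = rho*g*Q*H):
  P = 1000 * 9.81 * 0.0722 * 14.3 = 10128 W
Step 2 — input power: P_in = P/eta = 10128 / 0.71 = 14300 W
Therefore the shaft input power required = 14300 W.


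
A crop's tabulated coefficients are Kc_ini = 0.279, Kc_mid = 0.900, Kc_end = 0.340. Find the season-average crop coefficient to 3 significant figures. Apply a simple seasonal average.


Approach: apply a simple seasonal average, Kc_avg = (Kc_ini + Kc_mid + Kc_end)/3.
Kc_avg = (0.279 + 0.900 + 0.340)/3 = 0.506
Therefore the season-average crop coefficient = 0.506.


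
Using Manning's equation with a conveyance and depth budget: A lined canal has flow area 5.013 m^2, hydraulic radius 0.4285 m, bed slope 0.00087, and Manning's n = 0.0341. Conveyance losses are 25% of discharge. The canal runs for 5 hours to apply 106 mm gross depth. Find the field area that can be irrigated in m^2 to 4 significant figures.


Approach: apply Manning's equation with a conveyance and depth budget, Q = (1/n)*A*R^(2/3)*S^(1/2); Q_field = Q*(1-loss); Area = Q_field*t/(d/1000).
Step 1 — canal discharge (Manning's equation):
  Q = (1/0.0341) * 5.013 * 0.4285^(2/3) * 0.00087^(1/2) = 2.46455 m^3/s
Step 2 — delivered flow: Q_field = 2.46455*(1 - 25/100) = 1.84841 m^3/s
Step 3 — volume delivered: V = 1.84841 * 5*3600 = 33271.4 m^3
Step 4 — area served: A = V / (depth/1000) = 33271.4 / 0.106 = 313900 m^2
Therefore the field area that can be irrigated = 313900 m^2.


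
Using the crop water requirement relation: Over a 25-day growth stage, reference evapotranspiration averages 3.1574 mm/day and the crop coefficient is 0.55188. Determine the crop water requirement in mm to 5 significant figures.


Approach: apply the crop water requirement relation, CWR = ET0 * Kc * days.
CWR = 3.1574 * 0.55188 * 25 = 43.563 mm
Therefore the crop water requirement = 43.563 mm.


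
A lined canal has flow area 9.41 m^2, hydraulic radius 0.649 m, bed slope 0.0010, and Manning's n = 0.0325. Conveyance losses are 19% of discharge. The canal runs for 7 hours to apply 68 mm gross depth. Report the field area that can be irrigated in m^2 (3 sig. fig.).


Approach: apply Manning's equation with a conveyance and depth budget, Q = (1/n)*A*R^(2/3)*S^(1/2); Q_field = Q*(1-loss); Area = Q_field*t/(d/1000).
Step 1 — canal discharge (Manning's equation):
  Q = (1/0.0325) * 9.41 * 0.649^(2/3) * 0.0010^(1/2) = 6.8633 m^3/s
Step 2 — delivered flow: Q_field = 6.8633*(1 - 19/100) = 5.5593 m^3/s
Step 3 — volume delivered: V = 5.5593 * 7*3600 = 140090 m^3
Step 4 — area served: A = V / (depth/1000) = 140090 / 0.068 = 2060000 m^2
Therefore the field area that can be irrigated = 2060000 m^2.


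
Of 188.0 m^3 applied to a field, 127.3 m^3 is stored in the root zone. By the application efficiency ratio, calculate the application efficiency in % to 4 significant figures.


Approach: apply the application efficiency ratio, Ea = (stored/applied)*100.
Ea = (127.3/188.0)*100 = 67.71 %
Therefore the application efficiency = 67.71 %.


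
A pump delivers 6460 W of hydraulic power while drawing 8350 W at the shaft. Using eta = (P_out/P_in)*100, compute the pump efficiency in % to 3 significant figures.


eta = (6460 / 8350) * 100 = 77.4 %
Therefore the pump efficiency = 77.4 %.


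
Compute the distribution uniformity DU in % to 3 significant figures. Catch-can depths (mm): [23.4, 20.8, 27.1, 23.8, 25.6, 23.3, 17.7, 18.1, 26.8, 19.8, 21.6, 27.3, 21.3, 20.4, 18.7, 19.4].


Approach: apply the low-quarter distribution uniformity, DU = (mean of lowest quarter of readings / overall mean)*100.
sorted lowest 4 of 16: [17.7, 18.1, 18.7, 19.4] -> mean = 18.475 mm
overall mean = 22.194 mm
DU = (18.475/22.194)*100 = 83.2 %
Therefore the distribution uniformity DU = 83.2 %.


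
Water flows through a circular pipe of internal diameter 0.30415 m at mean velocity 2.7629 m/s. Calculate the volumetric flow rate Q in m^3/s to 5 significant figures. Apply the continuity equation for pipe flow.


Approach: apply the continuity equation for pipe flow, Q = A * v with A = pi*(D/2)^2.
A = pi*(0.30415/2)^2 = 0.07265500 m^2
Q = 0.07265500 * 2.7629 = 0.20074 m^3/s
Therefore the volumetric flow rate Q = 0.20074 m^3/s.


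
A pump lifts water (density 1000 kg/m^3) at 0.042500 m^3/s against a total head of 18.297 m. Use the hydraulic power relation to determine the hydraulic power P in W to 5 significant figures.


Approach: apply the hydraulic power relation, P = rho*g*Q*H.
P = 1000 * 9.81 * 0.042500 * 18.297 = 7628.5 W
Therefore the hydraulic power P = 7628.5 W.


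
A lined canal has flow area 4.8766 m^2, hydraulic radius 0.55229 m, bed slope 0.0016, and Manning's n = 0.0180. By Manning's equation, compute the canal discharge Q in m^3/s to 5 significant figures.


Approach: apply Manning's equation, Q = (1/n)*A*R^(2/3)*S^(1/2).
Q = (1/0.0180) * 4.8766 * 0.55229^(2/3) * 0.0016^(1/2) = 7.2948 m^3/s
Therefore the canal discharge Q = 7.2948 m^3/s.


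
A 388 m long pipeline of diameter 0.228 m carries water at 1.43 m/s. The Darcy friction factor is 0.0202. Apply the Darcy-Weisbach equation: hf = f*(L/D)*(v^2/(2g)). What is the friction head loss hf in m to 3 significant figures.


hf = 0.0202 * (388/0.228) * (1.43^2 / (2*9.81))
hf = 3.58 m
Therefore the friction head loss hf = 3.58 m.


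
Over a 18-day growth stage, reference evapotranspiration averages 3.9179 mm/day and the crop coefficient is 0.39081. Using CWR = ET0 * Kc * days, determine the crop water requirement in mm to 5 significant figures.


CWR = 3.9179 * 0.39081 * 18 = 27.561 mm
Therefore the crop water requirement = 27.561 mm.


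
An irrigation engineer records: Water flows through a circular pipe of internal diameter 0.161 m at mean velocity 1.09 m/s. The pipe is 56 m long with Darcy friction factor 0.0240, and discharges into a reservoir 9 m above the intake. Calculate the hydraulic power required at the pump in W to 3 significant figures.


Approach: apply continuity + Darcy-Weisbach + hydraulic power, Q = A*v; hf = f*(L/D)*(v^2/(2g)); H = static + hf; P = rho*g*Q*H.
Step 1 — flow rate (continuity, Q = A*v):
  A = pi*(0.161/2)^2 = 0.020358 m^2
  Q = 0.020358 * 1.09 = 0.022191 m^3/s
Step 2 — friction head loss (Darcy-Weisbach):
  hf = 0.0240 * (56/0.161) * (1.09^2 / (2*9.81))
  hf = 0.50551 m
Step 3 — total head: H = 9 + 0.50551 = 9.5055 m
Step 4 — hydraulic power (P = rho*g*Q*H):
  P = 1000 * 9.81 * 0.022191 * 9.5055 = 2070 W
Therefore the hydraulic power required at the pump = 2070 W.


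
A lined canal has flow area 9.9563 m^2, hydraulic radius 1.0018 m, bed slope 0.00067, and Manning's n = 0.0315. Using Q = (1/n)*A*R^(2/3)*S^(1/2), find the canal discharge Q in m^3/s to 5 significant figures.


Q = (1/0.0315) * 9.9563 * 1.0018^(2/3) * 0.00067^(1/2) = 8.1912 m^3/s
Therefore the canal discharge Q = 8.1912 m^3/s.


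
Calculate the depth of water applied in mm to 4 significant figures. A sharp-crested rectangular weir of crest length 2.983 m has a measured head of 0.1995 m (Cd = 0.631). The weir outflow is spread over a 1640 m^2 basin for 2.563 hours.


Approach: apply the rectangular weir equation with a volume-to-depth conversion, Q = (2/3)*Cd*L*sqrt(2g)*H^1.5; d = Q*t/A * 1000.
Step 1 — weir discharge:
  Q = (2/3)*0.631*2.983*sqrt(2*9.81)*0.1995^1.5 = 0.495285 m^3/s
Step 2 — volume: V = 0.495285 * 2.563*3600 = 4569.90 m^3
Step 3 — depth: d = V/A * 1000 = 4569.90/1640 * 1000 = 2787 mm
Therefore the depth of water applied = 2787 mm.


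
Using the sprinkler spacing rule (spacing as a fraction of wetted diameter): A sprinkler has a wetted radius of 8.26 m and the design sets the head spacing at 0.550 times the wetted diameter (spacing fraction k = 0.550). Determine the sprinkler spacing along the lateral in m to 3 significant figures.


Approach: apply the sprinkler spacing rule (spacing as a fraction of wetted diameter), S = k*(2*R).
S = 0.550 * (2 * 8.26) = 9.09 m
Therefore the sprinkler spacing along the lateral = 9.09 m.


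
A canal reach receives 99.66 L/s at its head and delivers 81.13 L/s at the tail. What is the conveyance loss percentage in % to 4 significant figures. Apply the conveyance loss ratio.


Approach: apply the conveyance loss ratio, loss% = ((Q_head - Q_tail)/Q_head)*100.
loss = ((99.66 - 81.13)/99.66)*100 = 18.59 %
Therefore the conveyance loss percentage = 18.59 %.


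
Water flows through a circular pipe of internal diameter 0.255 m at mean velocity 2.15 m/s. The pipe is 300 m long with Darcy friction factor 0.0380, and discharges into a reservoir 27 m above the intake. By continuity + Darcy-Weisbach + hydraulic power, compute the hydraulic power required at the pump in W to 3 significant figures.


Approach: apply continuity + Darcy-Weisbach + hydraulic power, Q = A*v; hf = f*(L/D)*(v^2/(2g)); H = static + hf; P = rho*g*Q*H.
Step 1 — flow rate (continuity, Q = A*v):
  A = pi*(0.255/2)^2 = 0.051071 m^2
  Q = 0.051071 * 2.15 = 0.10980 m^3/s
Step 2 — friction head loss (Darcy-Weisbach):
  hf = 0.0380 * (300/0.255) * (2.15^2 / (2*9.81))
  hf = 10.533 m
Step 3 — total head: H = 27 + 10.533 = 37.533 m
Step 4 — hydraulic power (P = rho*g*Q*H):
  P = 1000 * 9.81 * 0.10980 * 37.533 = 40400 W
Therefore the hydraulic power required at the pump = 40400 W.


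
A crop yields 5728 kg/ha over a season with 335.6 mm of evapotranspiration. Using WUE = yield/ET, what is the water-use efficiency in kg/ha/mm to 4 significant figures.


WUE = 5728 / 335.6 = 17.07 kg/ha/mm
Therefore the water-use efficiency = 17.07 kg/ha/mm.


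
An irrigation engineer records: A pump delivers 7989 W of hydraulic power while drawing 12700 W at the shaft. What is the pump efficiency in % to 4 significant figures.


Approach: apply the efficiency ratio, eta = (P_out/P_in)*100.
eta = (7989 / 12700) * 100 = 62.91 %
Therefore the pump efficiency = 62.91 %.


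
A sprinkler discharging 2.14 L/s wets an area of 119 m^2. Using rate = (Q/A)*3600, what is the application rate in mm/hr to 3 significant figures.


rate = (2.14 / 119) * 3600 = 64.7 mm/hr
Therefore the application rate = 64.7 mm/hr.


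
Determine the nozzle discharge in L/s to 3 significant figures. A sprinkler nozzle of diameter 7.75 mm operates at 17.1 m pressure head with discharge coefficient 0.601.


Approach: apply the orifice equation, Q = Cd*A*sqrt(2*g*h), A = pi*(d/2)^2.
A = pi*(7.75e-3/2)^2 = 4.7173e-05 m^2
Q = 0.601 * 4.7173e-05 * sqrt(2*9.81*17.1) * 1000 = 0.519 L/s
Therefore the nozzle discharge = 0.519 L/s.


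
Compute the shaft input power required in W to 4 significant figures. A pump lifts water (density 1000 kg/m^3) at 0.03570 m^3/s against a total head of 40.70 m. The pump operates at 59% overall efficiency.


Approach: apply hydraulic power then efficiency conversion, P = rho*g*Q*H; P_in = P/eta.
Step 1 — hydraulic power (P = rho*g*Q*H):
  P = 1000 * 9.81 * 0.03570 * 40.70 = 14253.8 W
Step 2 — input power: P_in = P/eta = 14253.8 / 0.59 = 24160 W
Therefore the shaft input power required = 24160 W.


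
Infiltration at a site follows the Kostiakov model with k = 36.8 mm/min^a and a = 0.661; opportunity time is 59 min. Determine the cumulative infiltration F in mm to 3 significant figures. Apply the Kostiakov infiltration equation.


Approach: apply the Kostiakov infiltration equation, F = k*t^a.
F = 36.8 * 59^0.661 = 545 mm
Therefore the cumulative infiltration F = 545 mm.


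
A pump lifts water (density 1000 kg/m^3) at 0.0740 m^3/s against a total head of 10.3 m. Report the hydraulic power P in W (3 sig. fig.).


Approach: apply the hydraulic power relation, P = rho*g*Q*H.
P = 1000 * 9.81 * 0.0740 * 10.3 = 7480 W
Therefore the hydraulic power P = 7480 W.


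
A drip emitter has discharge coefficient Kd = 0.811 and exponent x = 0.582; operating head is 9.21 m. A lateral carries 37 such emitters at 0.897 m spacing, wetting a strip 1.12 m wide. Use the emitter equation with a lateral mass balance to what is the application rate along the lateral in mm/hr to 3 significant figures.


Approach: apply the emitter equation with a lateral mass balance, q = Kd*h^x; Q = n*q; rate = Q/(n*spacing*width).
Step 1 — single emitter flow (q = Kd*h^x):
  q = 0.811 * 9.21^0.582 = 2.9527 L/hr
Step 2 — total lateral flow: Q = 37 * 2.9527 = 109.25 L/hr
Step 3 — wetted area: A = 37 * 0.897 * 1.12 = 37.172 m^2
Step 4 — application rate: Q/A = 109.25/37.172 = 2.94 mm/hr
Therefore the application rate along the lateral = 2.94 mm/hr.


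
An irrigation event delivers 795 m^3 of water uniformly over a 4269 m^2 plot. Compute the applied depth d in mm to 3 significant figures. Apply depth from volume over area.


Approach: apply depth from volume over area, d = (V/A)*1000.
d = (795 / 4269) * 1000 = 186 mm
Therefore the applied depth d = 186 mm.


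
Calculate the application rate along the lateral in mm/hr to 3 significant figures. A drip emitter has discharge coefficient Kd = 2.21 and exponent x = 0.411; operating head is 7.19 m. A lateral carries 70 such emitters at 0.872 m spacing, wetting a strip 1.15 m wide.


Approach: apply the emitter equation with a lateral mass balance, q = Kd*h^x; Q = n*q; rate = Q/(n*spacing*width).
Step 1 — single emitter flow (q = Kd*h^x):
  q = 2.21 * 7.19^0.411 = 4.9717 L/hr
Step 2 — total lateral flow: Q = 70 * 4.9717 = 348.02 L/hr
Step 3 — wetted area: A = 70 * 0.872 * 1.15 = 70.196 m^2
Step 4 — application rate: Q/A = 348.02/70.196 = 4.96 mm/hr
Therefore the application rate along the lateral = 4.96 mm/hr.


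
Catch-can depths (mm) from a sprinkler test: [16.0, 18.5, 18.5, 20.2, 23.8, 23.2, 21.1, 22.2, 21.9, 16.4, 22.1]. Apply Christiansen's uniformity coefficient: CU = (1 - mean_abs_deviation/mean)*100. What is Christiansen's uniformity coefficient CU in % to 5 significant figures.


mean = 20.35455 mm
mean |d_i - mean| = 2.213223 mm
CU = (1 - 2.213223/20.35455)*100 = 89.127 %
Therefore Christiansen's uniformity coefficient CU = 89.127 %.


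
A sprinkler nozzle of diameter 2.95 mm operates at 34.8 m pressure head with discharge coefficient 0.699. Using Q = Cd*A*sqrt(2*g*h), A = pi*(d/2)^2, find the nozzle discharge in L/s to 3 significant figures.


A = pi*(2.95e-3/2)^2 = 6.8349e-06 m^2
Q = 0.699 * 6.8349e-06 * sqrt(2*9.81*34.8) * 1000 = 0.125 L/s
Therefore the nozzle discharge = 0.125 L/s.
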